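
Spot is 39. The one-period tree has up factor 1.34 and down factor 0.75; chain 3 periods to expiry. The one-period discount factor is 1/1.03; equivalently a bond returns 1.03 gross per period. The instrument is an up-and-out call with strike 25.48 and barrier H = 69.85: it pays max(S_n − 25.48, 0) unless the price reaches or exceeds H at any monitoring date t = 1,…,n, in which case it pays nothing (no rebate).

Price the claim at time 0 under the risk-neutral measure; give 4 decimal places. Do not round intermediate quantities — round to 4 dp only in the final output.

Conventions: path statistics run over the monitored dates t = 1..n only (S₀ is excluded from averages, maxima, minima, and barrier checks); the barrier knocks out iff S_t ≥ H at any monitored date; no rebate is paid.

price = 7.2656

No-arbitrage gives p* = (R−d)/(u−d) = 0.4746: enumerate every path, weight its payoff by its p*-probability, and discount by R^3.
Enumerate all 2^3 = 8 price paths (U = up ×1.34, D = down ×0.75); each path with k up-moves has probability p*^k·(1−p*)^(3−k).
DDD: M=29.2500, payoff=0.0000, prob=0.145054
UDD: M=52.2600, payoff=3.9162, prob=0.131016
DUD: M=39.1950, payoff=3.9162, prob=0.131016
UUD: M=70.0284, payoff=0.0000, prob=0.118337
DDU: M=29.3962, payoff=3.9162, prob=0.131016
UDU: M=52.5213, payoff=27.0413, prob=0.118337
DUU: M=52.5213, payoff=27.0413, prob=0.118337
UUU: M=93.8381, payoff=0.0000, prob=0.106885
Price = Σ prob·payoff / R^3 = 7.939268 / 1.092727 = 7.2656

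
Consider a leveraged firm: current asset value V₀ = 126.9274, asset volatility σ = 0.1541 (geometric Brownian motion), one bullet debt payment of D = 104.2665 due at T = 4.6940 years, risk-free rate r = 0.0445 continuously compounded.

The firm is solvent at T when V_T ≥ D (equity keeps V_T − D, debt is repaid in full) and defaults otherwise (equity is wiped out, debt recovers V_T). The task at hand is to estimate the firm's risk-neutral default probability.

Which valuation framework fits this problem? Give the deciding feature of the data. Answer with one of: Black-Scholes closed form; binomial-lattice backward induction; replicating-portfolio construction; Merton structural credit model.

framework: Merton structural credit model

Key observation: the asked-for credit quantity lives on the firm's capital structure — asset value, asset volatility, debt face 104.2665 — which is the structural model's domain.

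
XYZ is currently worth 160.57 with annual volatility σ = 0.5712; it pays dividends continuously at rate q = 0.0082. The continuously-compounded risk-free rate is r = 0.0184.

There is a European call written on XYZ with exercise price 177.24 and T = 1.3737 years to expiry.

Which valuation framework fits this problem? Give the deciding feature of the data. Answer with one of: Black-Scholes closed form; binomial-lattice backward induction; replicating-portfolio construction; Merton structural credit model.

Key observation: everything needed for the exact continuous-time valuation of the European call on XYZ (strike 177.24) is given, and no feature rules the closed form out.

framework: Black-Scholes closed form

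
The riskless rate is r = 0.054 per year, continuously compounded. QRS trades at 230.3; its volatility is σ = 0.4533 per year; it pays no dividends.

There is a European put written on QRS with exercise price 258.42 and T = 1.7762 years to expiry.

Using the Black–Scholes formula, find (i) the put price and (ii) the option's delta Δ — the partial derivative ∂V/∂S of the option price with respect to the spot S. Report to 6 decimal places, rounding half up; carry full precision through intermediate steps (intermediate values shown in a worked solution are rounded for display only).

σ√T = 0.4533·√1.7762 = 0.604132
d₁ = (ln(S/K) + (r+σ²/2)T) / (σ√T) = (ln(230.3/258.42) + (0.054+0.4533²/2)·1.7762) / 0.604132 = (-0.115203 + 0.278402) / 0.604132 = 0.270138
d₂ = d₁ − σ√T = 0.270138 − 0.604132 = -0.333994
e^{−rT} = 0.908541
N(−d₁) = 0.393527,  N(−d₂) = 0.630808
Put price V = K·e^{−rT}·N(−d₂) − S·N(−d₁) = 148.104384 − 90.629267 = 57.475117
Δ = −N(−d₁) = -0.393527

price = 57.475117
Δ = -0.393527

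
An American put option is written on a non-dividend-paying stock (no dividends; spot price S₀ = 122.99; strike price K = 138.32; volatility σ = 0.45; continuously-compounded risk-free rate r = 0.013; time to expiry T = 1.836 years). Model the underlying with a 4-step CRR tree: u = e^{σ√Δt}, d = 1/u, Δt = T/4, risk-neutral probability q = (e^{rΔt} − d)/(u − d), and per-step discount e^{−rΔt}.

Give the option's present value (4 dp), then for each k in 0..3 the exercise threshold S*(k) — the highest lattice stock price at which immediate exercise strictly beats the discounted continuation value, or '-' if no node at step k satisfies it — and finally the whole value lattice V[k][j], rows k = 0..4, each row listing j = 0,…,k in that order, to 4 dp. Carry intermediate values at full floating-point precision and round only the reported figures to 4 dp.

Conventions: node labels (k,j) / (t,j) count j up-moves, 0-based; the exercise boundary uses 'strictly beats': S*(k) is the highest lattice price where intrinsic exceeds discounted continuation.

price = 38.3477
boundary = - - 66.8437 90.6703
tree:
38.3477
53.3843 19.2691
71.4763 30.5289 4.8523
89.0417 47.6497 8.6247 0.0000
101.9912 71.4763 15.3300 0.0000 0.0000

Δt=0.45900  u=1.35645  d=0.73722  q=0.43403  discount=0.99405
step 4 (expiry): payoffs max(K−S,0) = 101.9912 71.4763 15.3300 0.0000 0.0000
step 3: (k=3,j=0): S=49.2783, K−S=89.0417, hold=88.2188 ⇒ V=89.0417 exercise | (k=3,j=1): S=90.6703, K−S=47.6497, hold=46.8268 ⇒ V=47.6497 exercise | (k=3,j=2): S=166.8301, K−S=0.0000, hold=8.6247 ⇒ V=8.6247 continue | (k=3,j=3): S=306.9613, K−S=0.0000, hold=0.0000 ⇒ V=0.0000 continue  boundary S*=90.6703
step 2: (k=2,j=0): S=66.8437, K−S=71.4763, hold=70.6534 ⇒ V=71.4763 exercise | (k=2,j=1): S=122.9900, K−S=15.3300, hold=30.5289 ⇒ V=30.5289 continue | (k=2,j=2): S=226.2971, K−S=0.0000, hold=4.8523 ⇒ V=4.8523 continue  boundary S*=66.8437
step 1: (k=1,j=0): S=90.6703, K−S=47.6497, hold=53.3843 ⇒ V=53.3843 continue | (k=1,j=1): S=166.8301, K−S=0.0000, hold=19.2691 ⇒ V=19.2691 continue  boundary S*=-
step 0: (k=0,j=0): S=122.9900, K−S=15.3300, hold=38.3477 ⇒ V=38.3477 continue  boundary S*=-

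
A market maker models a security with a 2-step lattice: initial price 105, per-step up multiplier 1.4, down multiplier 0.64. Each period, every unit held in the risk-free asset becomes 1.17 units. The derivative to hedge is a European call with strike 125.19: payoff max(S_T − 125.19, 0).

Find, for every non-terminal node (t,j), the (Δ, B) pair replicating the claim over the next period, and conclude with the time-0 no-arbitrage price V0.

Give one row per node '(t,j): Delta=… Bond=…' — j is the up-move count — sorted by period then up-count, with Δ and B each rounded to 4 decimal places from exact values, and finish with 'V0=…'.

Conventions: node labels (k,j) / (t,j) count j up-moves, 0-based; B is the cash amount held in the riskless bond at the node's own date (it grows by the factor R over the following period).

The replicating-portfolio and risk-neutral prices coincide; use p* = (1.17−0.64)/(1.4−0.64) = 0.6974 for the latter.
Payoffs at expiry: V(2,0)=0.0000, V(2,1)=0.0000, V(2,2)=80.6100
  t=1,j=0: stock 67.2000 → up 94.0800 (V=0.0000), down 43.0080 (V=0.0000). Price 0.0000; hedge Δ=0.0000, bond B=0.0000.
  t=1,j=1: stock 147.0000 → up 205.8000 (V=80.6100), down 94.0800 (V=0.0000). Price 48.0469; hedge Δ=0.7215, bond B=-58.0189.
  t=0,j=0: stock 105.0000 → up 147.0000 (V=48.0469), down 67.2000 (V=0.0000). Price 28.6379; hedge Δ=0.6021, bond B=-34.5817.
Verification: the root portfolio costs Δ(0,0)·S0 + B(0,0) = 28.6379, matching V0.

(0,0): Delta=0.6021 Bond=-34.5817
(1,0): Delta=0.0000 Bond=0.0000
(1,1): Delta=0.7215 Bond=-58.0189
V0=28.6379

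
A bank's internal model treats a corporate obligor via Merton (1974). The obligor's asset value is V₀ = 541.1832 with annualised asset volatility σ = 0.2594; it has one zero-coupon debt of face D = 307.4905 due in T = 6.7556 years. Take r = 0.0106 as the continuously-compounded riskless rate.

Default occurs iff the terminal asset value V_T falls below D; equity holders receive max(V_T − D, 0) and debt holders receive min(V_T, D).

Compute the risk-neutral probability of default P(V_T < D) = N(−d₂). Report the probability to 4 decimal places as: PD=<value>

PD=0.2717

Equity is a call on the firm's assets struck at D = 307.4905:
d₁ = [ln(V₀/D) + (r + σ²/2)T] / (σ√T)
   = [ln(541.1832/307.4905) + (0.0106 + 0.5·0.2594²)·6.7556] / (0.2594·√6.7556)
   = [0.565314 + 0.298896] / 0.674220 = 1.281791
d₂ = d₁ − σ√T = 1.281791 − 0.674220 = 0.607570
risk-neutral PD = N(−d₂) = N(-0.607570) = 0.271736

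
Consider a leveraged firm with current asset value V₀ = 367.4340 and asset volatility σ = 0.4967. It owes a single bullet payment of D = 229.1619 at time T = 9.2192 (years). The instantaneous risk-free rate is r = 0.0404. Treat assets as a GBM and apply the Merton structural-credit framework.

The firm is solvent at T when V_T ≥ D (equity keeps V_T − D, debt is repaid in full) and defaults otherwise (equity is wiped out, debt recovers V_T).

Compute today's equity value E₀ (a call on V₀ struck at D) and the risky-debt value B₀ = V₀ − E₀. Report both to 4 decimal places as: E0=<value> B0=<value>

E0=265.9419 B0=101.4921

Equity is a call on the firm's assets struck at D = 229.1619:
d₁ = [ln(V₀/D) + (r + σ²/2)T] / (σ√T)
   = [ln(367.4340/229.1619) + (0.0404 + 0.5·0.4967²)·9.2192] / (0.4967·√9.2192)
   = [0.472115 + 1.509694] / 1.508137 = 1.314078
d₂ = d₁ − σ√T = 1.314078 − 1.508137 = -0.194059
N(d₁) = 0.905590,  N(d₂) = 0.423065,  e^(−rT) = 0.689040
E₀ = V₀·N(d₁) − D·e^(−rT)·N(d₂)
   = 367.4340·0.905590 − 229.1619·0.689040·0.423065 = 265.941878
B₀ = V₀ − E₀ = 367.4340 − 265.941878 = 101.492122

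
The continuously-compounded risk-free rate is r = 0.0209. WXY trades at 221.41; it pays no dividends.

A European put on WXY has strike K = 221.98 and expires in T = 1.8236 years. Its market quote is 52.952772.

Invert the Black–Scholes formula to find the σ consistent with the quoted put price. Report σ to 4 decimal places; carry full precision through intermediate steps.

sigma = 0.4931

At σ = 0.4931 the Black–Scholes value reproduces the quote:
σ√T = 0.4931·√1.8236 = 0.665886
d₁ = (ln(S/K) + (r+σ²/2)T) / (σ√T) = (ln(221.41/221.98) + (0.0209+0.4931²/2)·1.8236) / 0.665886 = (-0.002571 + 0.259815) / 0.665886 = 0.386319
d₂ = d₁ − σ√T = 0.386319 − 0.665886 = -0.279567
e^{−rT} = 0.962604
N(−d₁) = 0.349630,  N(−d₂) = 0.610095
V = K·e^{−rT}·N(−d₂) − S·N(−d₁) = 130.364426 − 77.411654 = 52.952772 (the quoted price), and the Black–Scholes price is strictly increasing in σ, so σ is unique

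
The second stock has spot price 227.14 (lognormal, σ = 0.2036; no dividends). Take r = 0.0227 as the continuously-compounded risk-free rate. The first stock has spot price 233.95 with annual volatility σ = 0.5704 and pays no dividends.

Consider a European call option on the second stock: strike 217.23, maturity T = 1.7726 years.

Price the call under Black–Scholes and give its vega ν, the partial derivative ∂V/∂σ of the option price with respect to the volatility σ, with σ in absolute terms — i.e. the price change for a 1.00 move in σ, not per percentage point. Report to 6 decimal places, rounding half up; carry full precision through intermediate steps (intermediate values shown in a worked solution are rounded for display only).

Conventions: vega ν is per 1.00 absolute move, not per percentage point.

σ√T = 0.2036·√1.7726 = 0.271071
d₁ = (ln(S/K) + (r+σ²/2)T) / (σ√T) = (ln(227.14/217.23) + (0.0227+0.2036²/2)·1.7726) / 0.271071 = (0.044610 + 0.076978) / 0.271071 = 0.448545
d₂ = d₁ − σ√T = 0.448545 − 0.271071 = 0.177474
e^{−rT} = 0.960561
N(d₁) = 0.673120,  N(d₂) = 0.570432
Call price V = S·N(d₁) − K·e^{−rT}·N(d₂) = 152.892510 − 119.027845 = 33.864665
φ(d₁) = (1/√(2π))·e^{−d₁²/2} = 0.360763
ν = S·φ(d₁)·√T = 109.098953

price = 33.864665
ν = 109.098953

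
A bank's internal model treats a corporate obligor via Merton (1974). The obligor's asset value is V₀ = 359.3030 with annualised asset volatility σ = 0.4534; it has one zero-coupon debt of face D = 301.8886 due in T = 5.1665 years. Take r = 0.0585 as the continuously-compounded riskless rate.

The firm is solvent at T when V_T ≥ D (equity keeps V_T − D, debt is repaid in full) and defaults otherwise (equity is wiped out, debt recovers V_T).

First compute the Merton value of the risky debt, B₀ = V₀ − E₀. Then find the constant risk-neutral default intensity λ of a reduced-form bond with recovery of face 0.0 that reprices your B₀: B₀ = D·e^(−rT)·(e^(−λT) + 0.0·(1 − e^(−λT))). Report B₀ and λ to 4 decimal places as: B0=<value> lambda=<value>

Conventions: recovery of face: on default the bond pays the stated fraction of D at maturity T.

B0=165.8329 lambda=0.0575

Equity is a call on the firm's assets struck at D = 301.8886:
d₁ = [ln(V₀/D) + (r + σ²/2)T] / (σ√T)
   = [ln(359.3030/301.8886) + (0.0585 + 0.5·0.4534²)·5.1665] / (0.4534·√5.1665)
   = [0.174108 + 0.833283] / 1.030575 = 0.977503
d₂ = d₁ − σ√T = 0.977503 − 1.030575 = -0.053072
N(d₁) = 0.835840,  N(d₂) = 0.478837,  e^(−rT) = 0.739160
E₀ = V₀·N(d₁) − D·e^(−rT)·N(d₂)
   = 359.3030·0.835840 − 301.8886·0.739160·0.478837 = 193.470092
B₀ = V₀ − E₀ = 359.3030 − 193.470092 = 165.832908
e^(−λT) = (B₀·e^(rT)/D − 0)/(1 − 0) = (165.8329·1.352886/301.8886 − 0)/1 = 0.74316501
λ = −ln(0.74316501)/5.1665 = 0.057454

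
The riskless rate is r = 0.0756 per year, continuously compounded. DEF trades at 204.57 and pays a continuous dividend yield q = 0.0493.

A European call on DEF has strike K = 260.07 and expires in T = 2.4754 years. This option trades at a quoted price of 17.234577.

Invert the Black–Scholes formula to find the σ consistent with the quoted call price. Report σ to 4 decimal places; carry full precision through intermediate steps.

At σ = 0.2559 the Black–Scholes value reproduces the quote:
σ√T = 0.2559·√2.4754 = 0.402618
d₁ = (ln(S/K) + (r−q+σ²/2)T) / (σ√T) = (ln(204.57/260.07) + (0.0756−0.0493+0.2559²/2)·2.4754) / 0.402618 = (-0.240041 + 0.146154) / 0.402618 = -0.233191
d₂ = d₁ − σ√T = -0.233191 − 0.402618 = -0.635809
e^{−rT} = 0.829327
e^{−qT} = 0.885115
N(d₁) = 0.407806,  N(d₂) = 0.262450
V = S·e^{−qT}·N(d₁) − K·e^{−rT}·N(d₂) = 73.840708 − 56.606131 = 17.234577 (the quoted price), and the Black–Scholes price is strictly increasing in σ, so σ is unique

sigma = 0.2559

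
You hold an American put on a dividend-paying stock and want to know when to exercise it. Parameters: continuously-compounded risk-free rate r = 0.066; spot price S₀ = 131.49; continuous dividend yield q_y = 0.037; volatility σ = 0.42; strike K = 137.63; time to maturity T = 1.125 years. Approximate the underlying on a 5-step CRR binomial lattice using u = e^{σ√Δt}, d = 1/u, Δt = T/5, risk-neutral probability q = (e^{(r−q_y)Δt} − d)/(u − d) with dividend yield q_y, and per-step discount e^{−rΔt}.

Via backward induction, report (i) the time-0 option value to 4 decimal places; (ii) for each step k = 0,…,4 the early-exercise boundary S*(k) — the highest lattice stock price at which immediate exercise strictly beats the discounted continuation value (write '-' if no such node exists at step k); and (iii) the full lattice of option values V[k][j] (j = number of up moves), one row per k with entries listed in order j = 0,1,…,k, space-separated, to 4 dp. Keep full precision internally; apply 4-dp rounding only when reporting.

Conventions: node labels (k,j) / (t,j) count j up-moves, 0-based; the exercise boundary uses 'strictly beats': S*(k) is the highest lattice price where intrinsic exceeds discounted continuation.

Δt=0.22500, u=1.22045, d=0.81937, q=0.46668, disc=e^(-rΔt)=0.98526
k=5 terminal: V=max(K-S,0) → 89.0694 65.2985 29.8915 0.0000 0.0000 0.0000
k=4: j=0 S=59.2661 intr=78.3639 cont=76.8266 V=78.3639[EX]; j=1 S=88.2774 intr=49.3526 cont=48.0558 V=49.3526[EX]; j=2 S=131.4900 intr=6.1400 cont=15.7067 V=15.7067[hold]; j=3 S=195.8556 intr=0.0000 cont=0.0000 V=0.0000[hold]; j=4 S=291.7288 intr=0.0000 cont=0.0000 V=0.0000[hold]  S*(4)=88.2774
k=3: j=0 S=72.3315 intr=65.2985 cont=63.8694 V=65.2985[EX]; j=1 S=107.7385 intr=29.8915 cont=33.1548 V=33.1548[hold]; j=2 S=160.4776 intr=0.0000 cont=8.2532 V=8.2532[hold]; j=3 S=239.0329 intr=0.0000 cont=0.0000 V=0.0000[hold]  S*(3)=72.3315
k=2: j=0 S=88.2774 intr=49.3526 cont=49.5562 V=49.5562[hold]; j=1 S=131.4900 intr=6.1400 cont=21.2163 V=21.2163[hold]; j=2 S=195.8556 intr=0.0000 cont=4.3367 V=4.3367[hold]  S*(2)=-
k=1: j=0 S=107.7385 intr=29.8915 cont=35.7951 V=35.7951[hold]; j=1 S=160.4776 intr=0.0000 cont=13.1423 V=13.1423[hold]  S*(1)=-
k=0: j=0 S=131.4900 intr=6.1400 cont=24.8517 V=24.8517[hold]  S*(0)=-

price = 24.8517
boundary = - - - 72.3315 88.2774
tree:
24.8517
35.7951 13.1423
49.5562 21.2163 4.3367
65.2985 33.1548 8.2532 0.0000
78.3639 49.3526 15.7067 0.0000 0.0000
89.0694 65.2985 29.8915 0.0000 0.0000 0.0000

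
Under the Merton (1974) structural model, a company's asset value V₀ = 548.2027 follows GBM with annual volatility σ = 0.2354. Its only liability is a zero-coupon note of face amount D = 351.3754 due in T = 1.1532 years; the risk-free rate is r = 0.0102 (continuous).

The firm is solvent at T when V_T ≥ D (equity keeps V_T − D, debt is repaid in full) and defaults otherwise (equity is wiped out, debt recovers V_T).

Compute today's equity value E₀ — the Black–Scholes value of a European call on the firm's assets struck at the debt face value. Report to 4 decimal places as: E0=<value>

Work the structural quantities from V₀ = 548.2027 against face 351.3754:
d₁ = [ln(V₀/D) + (r + σ²/2)T] / (σ√T)
   = [ln(548.2027/351.3754) + (0.0102 + 0.5·0.2354²)·1.1532] / (0.2354·√1.1532)
   = [0.444790 + 0.043714] / 0.252789 = 1.932454
d₂ = d₁ − σ√T = 1.932454 − 0.252789 = 1.679665
N(d₁) = 0.973348,  N(d₂) = 0.953489,  e^(−rT) = 0.988306
E₀ = V₀·N(d₁) − D·e^(−rT)·N(d₂)
   = 548.2027·0.973348 − 351.3754·0.988306·0.953489 = 202.477443

E0=202.4774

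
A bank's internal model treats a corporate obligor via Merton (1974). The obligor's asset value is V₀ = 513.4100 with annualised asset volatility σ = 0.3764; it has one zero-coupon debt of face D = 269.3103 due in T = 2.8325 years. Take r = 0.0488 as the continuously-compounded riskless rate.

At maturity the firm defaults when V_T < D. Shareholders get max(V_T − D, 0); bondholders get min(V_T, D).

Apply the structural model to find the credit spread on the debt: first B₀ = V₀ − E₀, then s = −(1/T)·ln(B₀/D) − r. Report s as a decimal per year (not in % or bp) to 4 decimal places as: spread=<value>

With assets at 513.4100 and a single debt payment of 269.3103 at 2.8325 years:
d₁ = [ln(V₀/D) + (r + σ²/2)T] / (σ√T)
   = [ln(513.4100/269.3103) + (0.0488 + 0.5·0.3764²)·2.8325] / (0.3764·√2.8325)
   = [0.645210 + 0.338876] / 0.633482 = 1.553455
d₂ = d₁ − σ√T = 1.553455 − 0.633482 = 0.919973
N(d₁) = 0.939843,  N(d₂) = 0.821206,  e^(−rT) = 0.870902
E₀ = V₀·N(d₁) − D·e^(−rT)·N(d₂)
   = 513.4100·0.939843 − 269.3103·0.870902·0.821206 = 289.916582
B₀ = V₀ − E₀ = 513.4100 − 289.916582 = 223.493418
spread = −(1/T)·ln(B₀/D) − r = −(1/2.8325)·ln(223.493418/269.3103) − 0.0488 = 0.01703664

spread=0.0170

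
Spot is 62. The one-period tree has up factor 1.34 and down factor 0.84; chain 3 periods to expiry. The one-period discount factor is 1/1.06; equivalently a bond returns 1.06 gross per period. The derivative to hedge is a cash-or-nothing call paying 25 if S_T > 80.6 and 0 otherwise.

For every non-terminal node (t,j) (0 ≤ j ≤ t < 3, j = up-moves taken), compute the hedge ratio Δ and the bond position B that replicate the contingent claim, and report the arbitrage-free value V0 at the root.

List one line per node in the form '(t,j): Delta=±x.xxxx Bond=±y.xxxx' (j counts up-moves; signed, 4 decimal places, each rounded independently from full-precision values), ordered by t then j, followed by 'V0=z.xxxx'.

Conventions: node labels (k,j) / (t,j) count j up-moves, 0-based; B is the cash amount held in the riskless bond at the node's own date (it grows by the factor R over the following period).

Risk-neutral probability p* = (R−d)/(u−d) = (1.06−0.84)/(1.34−0.84) = 0.4400.
Payoffs at expiry: V(3,0)=0.0000, V(3,1)=0.0000, V(3,2)=25.0000, V(3,3)=25.0000
(2,0): S=43.7472. Δ = (V_up−V_dn)/(S_up−S_dn) = (0.0000−0.0000)/(58.6212−36.7476) = 0.0000. V = [p*·0.0000 + (1−p*)·0.0000]/1.06 = 0.0000. B = V − Δ·S = 0.0000.
(2,1): S=69.7872. Δ = (V_up−V_dn)/(S_up−S_dn) = (25.0000−0.0000)/(93.5148−58.6212) = 0.7165. V = [p*·25.0000 + (1−p*)·0.0000]/1.06 = 10.3774. B = V − Δ·S = -39.6226.
(2,2): S=111.3272. Δ = (V_up−V_dn)/(S_up−S_dn) = (25.0000−25.0000)/(149.1784−93.5148) = 0.0000. V = [p*·25.0000 + (1−p*)·25.0000]/1.06 = 23.5849. B = V − Δ·S = 23.5849.
(1,0): S=52.0800. Δ = (V_up−V_dn)/(S_up−S_dn) = (10.3774−0.0000)/(69.7872−43.7472) = 0.3985. V = [p*·10.3774 + (1−p*)·0.0000]/1.06 = 4.3076. B = V − Δ·S = -16.4471.
(1,1): S=83.0800. Δ = (V_up−V_dn)/(S_up−S_dn) = (23.5849−10.3774)/(111.3272−69.7872) = 0.3179. V = [p*·23.5849 + (1−p*)·10.3774]/1.06 = 15.2723. B = V − Δ·S = -11.1428.
(0,0): S=62.0000. Δ = (V_up−V_dn)/(S_up−S_dn) = (15.2723−4.3076)/(83.0800−52.0800) = 0.3537. V = [p*·15.2723 + (1−p*)·4.3076]/1.06 = 8.6152. B = V − Δ·S = -13.3143.
As a check, the time-0 holding Δ(0,0)·S0 + B(0,0) comes to 8.6152 — exactly V0.

(0,0): Delta=0.3537 Bond=-13.3143
(1,0): Delta=0.3985 Bond=-16.4471
(1,1): Delta=0.3179 Bond=-11.1428
(2,0): Delta=0.0000 Bond=0.0000
(2,1): Delta=0.7165 Bond=-39.6226
(2,2): Delta=0.0000 Bond=23.5849
V0=8.6152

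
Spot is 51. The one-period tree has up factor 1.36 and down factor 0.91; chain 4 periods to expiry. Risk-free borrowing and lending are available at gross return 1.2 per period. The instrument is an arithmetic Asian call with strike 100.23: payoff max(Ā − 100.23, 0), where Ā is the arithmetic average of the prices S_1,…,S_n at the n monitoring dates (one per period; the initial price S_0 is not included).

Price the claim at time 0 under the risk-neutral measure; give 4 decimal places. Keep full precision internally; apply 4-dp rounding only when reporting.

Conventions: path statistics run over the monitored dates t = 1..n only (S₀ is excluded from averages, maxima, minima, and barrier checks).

price = 1.4522

With p* = (R−d)/(u−d) = 0.6444, sum probability × payoff across the paths and divide by R^4.
Enumerate all 2^4 = 16 price paths (U = up ×1.36, D = down ×0.91); each path with k up-moves has probability p*^k·(1−p*)^(4−k).
DDDD: Ā=40.5121, payoff=0.0000, prob=0.015982
UDDD: Ā=60.5456, payoff=0.0000, prob=0.028967
DUDD: Ā=54.8081, payoff=0.0000, prob=0.028967
UUDD: Ā=81.9110, payoff=0.0000, prob=0.052503
DDUD: Ā=49.5870, payoff=0.0000, prob=0.028967
UDUD: Ā=74.1080, payoff=0.0000, prob=0.052503
DUUD: Ā=68.3705, payoff=0.0000, prob=0.052503
UUUD: Ā=102.1800, payoff=1.9500, prob=0.095162
DDDU: Ā=44.8357, payoff=0.0000, prob=0.028967
UDDU: Ā=67.0072, payoff=0.0000, prob=0.052503
DUDU: Ā=61.2697, payoff=0.0000, prob=0.052503
UUDU: Ā=91.5680, payoff=0.0000, prob=0.095162
DDUU: Ā=56.0486, payoff=0.0000, prob=0.052503
UDUU: Ā=83.7650, payoff=0.0000, prob=0.095162
DUUU: Ā=78.0275, payoff=0.0000, prob=0.095162
UUUU: Ā=116.6125, payoff=16.3825, prob=0.172481
Price = Σ prob·payoff / R^4 = 3.011239 / 2.073600 = 1.4522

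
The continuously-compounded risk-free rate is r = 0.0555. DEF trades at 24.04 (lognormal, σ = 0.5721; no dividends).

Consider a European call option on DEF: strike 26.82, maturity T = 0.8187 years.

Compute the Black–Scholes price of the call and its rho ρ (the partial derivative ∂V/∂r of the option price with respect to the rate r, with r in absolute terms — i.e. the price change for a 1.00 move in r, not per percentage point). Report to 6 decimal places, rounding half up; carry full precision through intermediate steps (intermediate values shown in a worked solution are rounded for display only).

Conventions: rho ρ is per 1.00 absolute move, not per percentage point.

price = 4.315401
ρ = 7.366134

σ√T = 0.5721·√0.8187 = 0.517648
d₁ = (ln(S/K) + (r+σ²/2)T) / (σ√T) = (ln(24.04/26.82) + (0.0555+0.5721²/2)·0.8187) / 0.517648 = (-0.109429 + 0.179417) / 0.517648 = 0.135205
d₂ = d₁ − σ√T = 0.135205 − 0.517648 = -0.382443
e^{−rT} = 0.955579
N(d₁) = 0.553775,  N(d₂) = 0.351067
Call price V = S·N(d₁) − K·e^{−rT}·N(d₂) = 13.312756 − 8.997355 = 4.315401
ρ = K·T·e^{−rT}·N(d₂) = 7.366134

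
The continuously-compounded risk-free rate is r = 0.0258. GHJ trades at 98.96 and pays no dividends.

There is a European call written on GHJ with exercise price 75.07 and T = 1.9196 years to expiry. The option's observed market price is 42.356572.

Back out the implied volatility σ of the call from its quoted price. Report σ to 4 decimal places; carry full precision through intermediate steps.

At σ = 0.5795 the Black–Scholes value reproduces the quote:
σ√T = 0.5795·√1.9196 = 0.802895
d₁ = (ln(S/K) + (r+σ²/2)T) / (σ√T) = (ln(98.96/75.07) + (0.0258+0.5795²/2)·1.9196) / 0.802895 = (0.276295 + 0.371846) / 0.802895 = 0.807254
d₂ = d₁ − σ√T = 0.807254 − 0.802895 = 0.004359
e^{−rT} = 0.951681
N(d₁) = 0.790240,  N(d₂) = 0.501739
V = S·N(d₁) − K·e^{−rT}·N(d₂) = 78.202156 − 35.845584 = 42.356572 (the quoted price), and the Black–Scholes price is strictly increasing in σ, so σ is unique

sigma = 0.5795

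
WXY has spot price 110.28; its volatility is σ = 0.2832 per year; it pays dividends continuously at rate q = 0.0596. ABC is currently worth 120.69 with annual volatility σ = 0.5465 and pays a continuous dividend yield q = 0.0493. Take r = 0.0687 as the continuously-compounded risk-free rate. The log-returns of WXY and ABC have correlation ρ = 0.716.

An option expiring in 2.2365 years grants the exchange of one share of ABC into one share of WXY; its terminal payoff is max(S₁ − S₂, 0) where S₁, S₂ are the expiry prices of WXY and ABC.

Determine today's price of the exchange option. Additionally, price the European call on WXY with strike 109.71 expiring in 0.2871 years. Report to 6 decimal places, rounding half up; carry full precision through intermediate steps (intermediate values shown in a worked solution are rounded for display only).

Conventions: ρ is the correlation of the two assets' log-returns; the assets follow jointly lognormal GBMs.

exchange price = 18.486875
price(WXY call K=109.71) = 6.960461

σ_eff = √(σ₁² + σ₂² − 2ρσ₁σ₂) = √(0.2832² + 0.5465² − 2·0.716·0.2832·0.5465) = 0.396529
d₁ = (ln(S₁/S₂) + (q₂ − q₁ + σ_eff²/2)T) / (σ_eff√T) = (ln(110.28/120.69) + (0.0493 − 0.0596 + 0.078618)·2.2365) / 0.593007 = 0.105547
d₂ = d₁ − σ_eff√T = 0.105547 − 0.593007 = -0.487460
N(d₁) = 0.542029,  N(d₂) = 0.312966
V = S₁·e^{−q₁T}·N(d₁) − S₂·e^{−q₂T}·N(d₂) = 52.315439 − 33.828564 = 18.486875
[vanilla: WXY call K=109.71]
σ√T = 0.2832·√0.2871 = 0.151743
d₁ = (ln(S/K) + (r−q+σ²/2)T) / (σ√T) = (ln(110.28/109.71) + (0.0687−0.0596+0.2832²/2)·0.2871) / 0.151743 = (0.005182 + 0.014126) / 0.151743 = 0.127239
d₂ = d₁ − σ√T = 0.127239 − 0.151743 = -0.024504
e^{−rT} = 0.980469
e^{−qT} = 0.983034
N(d₁) = 0.550624,  N(d₂) = 0.490225
price = S·e^{−qT}·N(d₁) − K·e^{−rT}·N(d₂) = 59.692665 − 52.732204 = 6.960461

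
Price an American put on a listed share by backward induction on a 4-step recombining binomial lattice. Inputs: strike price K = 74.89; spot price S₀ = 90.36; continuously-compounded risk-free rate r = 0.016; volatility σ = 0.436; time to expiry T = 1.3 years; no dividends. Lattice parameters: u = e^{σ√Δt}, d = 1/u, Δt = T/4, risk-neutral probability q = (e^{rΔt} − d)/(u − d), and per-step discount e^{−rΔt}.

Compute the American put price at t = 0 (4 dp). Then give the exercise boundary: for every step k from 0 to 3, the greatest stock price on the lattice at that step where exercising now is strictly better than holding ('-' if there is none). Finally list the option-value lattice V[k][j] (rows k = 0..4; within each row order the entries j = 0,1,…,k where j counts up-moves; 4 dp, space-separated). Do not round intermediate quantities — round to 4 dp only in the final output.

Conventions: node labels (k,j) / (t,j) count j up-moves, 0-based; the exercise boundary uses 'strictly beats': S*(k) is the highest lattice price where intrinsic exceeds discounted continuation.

price = 9.6902
boundary = - - - 42.8681
tree:
9.6902
14.9883 3.2895
22.4443 5.9964 0.0000
32.0219 10.9308 0.0000 0.0000
41.4562 19.9256 0.0000 0.0000 0.0000

Δt=0.32500, u=1.28218, d=0.77992, q=0.44856, disc=e^(-rΔt)=0.99481
k=4 terminal: V=max(K-S,0) → 41.4562 19.9256 0.0000 0.0000 0.0000
k=3: j=0 S=42.8681 intr=32.0219 cont=31.6335 V=32.0219[EX]; j=1 S=70.4740 intr=4.4160 cont=10.9308 V=10.9308[hold]; j=2 S=115.8574 intr=0.0000 cont=0.0000 V=0.0000[hold]; j=3 S=190.4665 intr=0.0000 cont=0.0000 V=0.0000[hold]  S*(3)=42.8681
k=2: j=0 S=54.9644 intr=19.9256 cont=22.4443 V=22.4443[hold]; j=1 S=90.3600 intr=0.0000 cont=5.9964 V=5.9964[hold]; j=2 S=148.5495 intr=0.0000 cont=0.0000 V=0.0000[hold]  S*(2)=-
k=1: j=0 S=70.4740 intr=4.4160 cont=14.9883 V=14.9883[hold]; j=1 S=115.8574 intr=0.0000 cont=3.2895 V=3.2895[hold]  S*(1)=-
k=0: j=0 S=90.3600 intr=0.0000 cont=9.6902 V=9.6902[hold]  S*(0)=-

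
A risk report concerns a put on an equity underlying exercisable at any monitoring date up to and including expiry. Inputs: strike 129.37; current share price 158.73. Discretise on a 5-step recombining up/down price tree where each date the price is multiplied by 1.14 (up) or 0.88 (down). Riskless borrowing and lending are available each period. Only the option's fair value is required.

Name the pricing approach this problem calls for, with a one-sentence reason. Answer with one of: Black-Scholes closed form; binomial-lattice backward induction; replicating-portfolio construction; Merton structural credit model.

Key observation: the put (strike 129.37 on spot 158.73) is American-style on a 5-step discrete price model, so the early-exercise decision at every node requires stepwise backward valuation — a closed form cannot price the exercise right.

framework: binomial-lattice backward induction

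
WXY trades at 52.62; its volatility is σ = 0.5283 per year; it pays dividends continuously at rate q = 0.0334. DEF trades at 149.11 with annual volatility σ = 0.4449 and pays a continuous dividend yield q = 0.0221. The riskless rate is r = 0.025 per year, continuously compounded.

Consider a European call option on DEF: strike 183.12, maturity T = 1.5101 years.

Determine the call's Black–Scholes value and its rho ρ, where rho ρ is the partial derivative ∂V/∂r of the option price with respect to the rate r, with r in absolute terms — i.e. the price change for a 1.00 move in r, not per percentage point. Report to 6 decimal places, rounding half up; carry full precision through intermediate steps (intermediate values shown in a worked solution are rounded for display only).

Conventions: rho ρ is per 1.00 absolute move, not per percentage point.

σ√T = 0.4449·√1.5101 = 0.546720
d₁ = (ln(S/K) + (r−q+σ²/2)T) / (σ√T) = (ln(149.11/183.12) + (0.025−0.0221+0.4449²/2)·1.5101) / 0.546720 = (-0.205457 + 0.153831) / 0.546720 = -0.094429
d₂ = d₁ − σ√T = -0.094429 − 0.546720 = -0.641150
e^{−rT} = 0.962951
e^{−qT} = 0.967178
N(d₁) = 0.462384,  N(d₂) = 0.260713
Call price V = S·e^{−qT}·N(d₁) − K·e^{−rT}·N(d₂) = 66.683099 − 45.972933 = 20.710166
ρ = K·T·e^{−rT}·N(d₂) = 69.423726

price = 20.710166
ρ = 69.423726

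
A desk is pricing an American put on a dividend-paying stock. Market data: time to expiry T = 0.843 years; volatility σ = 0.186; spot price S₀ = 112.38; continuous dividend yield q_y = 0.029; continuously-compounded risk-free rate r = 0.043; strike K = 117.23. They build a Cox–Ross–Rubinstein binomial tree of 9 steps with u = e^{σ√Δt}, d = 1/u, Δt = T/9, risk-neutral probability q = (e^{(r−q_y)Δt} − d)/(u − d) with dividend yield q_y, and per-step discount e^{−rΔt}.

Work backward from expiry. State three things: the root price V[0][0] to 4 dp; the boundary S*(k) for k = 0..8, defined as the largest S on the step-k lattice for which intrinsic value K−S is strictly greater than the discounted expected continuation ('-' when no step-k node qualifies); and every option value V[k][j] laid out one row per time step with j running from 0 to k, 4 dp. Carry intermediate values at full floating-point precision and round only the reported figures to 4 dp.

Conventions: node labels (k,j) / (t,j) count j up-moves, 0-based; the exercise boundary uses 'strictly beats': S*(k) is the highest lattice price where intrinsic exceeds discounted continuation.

Δt=0.09367, u=1.05858, d=0.94466, q=0.49729, disc=e^(-rΔt)=0.99598
k=9 terminal: V=max(K-S,0) → 49.9032 41.7846 32.6871 22.4925 11.0686 0.0000 0.0000 0.0000 0.0000 0.0000
k=8: j=0 S=71.2706 intr=45.9594 cont=45.6816 V=45.9594[EX]; j=1 S=79.8647 intr=37.3653 cont=37.1107 V=37.3653[EX]; j=2 S=89.4952 intr=27.7348 cont=27.5064 V=27.7348[EX]; j=3 S=100.2869 intr=16.9431 cont=16.7439 V=16.9431[EX]; j=4 S=112.3800 intr=4.8500 cont=5.5419 V=5.5419[hold]; j=5 S=125.9313 intr=0.0000 cont=0.0000 V=0.0000[hold]; j=6 S=141.1167 intr=0.0000 cont=0.0000 V=0.0000[hold]; j=7 S=158.1332 intr=0.0000 cont=0.0000 V=0.0000[hold]; j=8 S=177.2017 intr=0.0000 cont=0.0000 V=0.0000[hold]  S*(8)=100.2869
k=7: j=0 S=75.4454 intr=41.7846 cont=41.5181 V=41.7846[EX]; j=1 S=84.5429 intr=32.6871 cont=32.4452 V=32.6871[EX]; j=2 S=94.7375 intr=22.4925 cont=22.2783 V=22.4925[EX]; j=3 S=106.1614 intr=11.0686 cont=11.2281 V=11.2281[hold]; j=4 S=118.9629 intr=0.0000 cont=2.7748 V=2.7748[hold]; j=5 S=133.3080 intr=0.0000 cont=0.0000 V=0.0000[hold]; j=6 S=149.3829 intr=0.0000 cont=0.0000 V=0.0000[hold]; j=7 S=167.3962 intr=0.0000 cont=0.0000 V=0.0000[hold]  S*(7)=94.7375
k=6: j=0 S=79.8647 intr=37.3653 cont=37.1107 V=37.3653[EX]; j=1 S=89.4952 intr=27.7348 cont=27.5064 V=27.7348[EX]; j=2 S=100.2869 intr=16.9431 cont=16.8229 V=16.9431[EX]; j=3 S=112.3800 intr=4.8500 cont=6.9961 V=6.9961[hold]; j=4 S=125.9313 intr=0.0000 cont=1.3893 V=1.3893[hold]; j=5 S=141.1167 intr=0.0000 cont=0.0000 V=0.0000[hold]; j=6 S=158.1332 intr=0.0000 cont=0.0000 V=0.0000[hold]  S*(6)=100.2869
k=5: j=0 S=84.5429 intr=32.6871 cont=32.4452 V=32.6871[EX]; j=1 S=94.7375 intr=22.4925 cont=22.2783 V=22.4925[EX]; j=2 S=106.1614 intr=11.0686 cont=11.9483 V=11.9483[hold]; j=3 S=118.9629 intr=0.0000 cont=4.1909 V=4.1909[hold]; j=4 S=133.3080 intr=0.0000 cont=0.6956 V=0.6956[hold]; j=5 S=149.3829 intr=0.0000 cont=0.0000 V=0.0000[hold]  S*(5)=94.7375
k=4: j=0 S=89.4952 intr=27.7348 cont=27.5064 V=27.7348[EX]; j=1 S=100.2869 intr=16.9431 cont=17.1796 V=17.1796[hold]; j=2 S=112.3800 intr=4.8500 cont=8.0581 V=8.0581[hold]; j=3 S=125.9313 intr=0.0000 cont=2.4429 V=2.4429[hold]; j=4 S=141.1167 intr=0.0000 cont=0.3483 V=0.3483[hold]  S*(4)=89.4952
k=3: j=0 S=94.7375 intr=22.4925 cont=22.3954 V=22.4925[EX]; j=1 S=106.1614 intr=11.0686 cont=12.5927 V=12.5927[hold]; j=2 S=118.9629 intr=0.0000 cont=5.2445 V=5.2445[hold]; j=3 S=133.3080 intr=0.0000 cont=1.3956 V=1.3956[hold]  S*(3)=94.7375
k=2: j=0 S=100.2869 intr=16.9431 cont=17.4988 V=17.4988[hold]; j=1 S=112.3800 intr=4.8500 cont=8.9026 V=8.9026[hold]; j=2 S=125.9313 intr=0.0000 cont=3.3171 V=3.3171[hold]  S*(2)=-
k=1: j=0 S=106.1614 intr=11.0686 cont=13.1708 V=13.1708[hold]; j=1 S=118.9629 intr=0.0000 cont=6.1004 V=6.1004[hold]  S*(1)=-
k=0: j=0 S=112.3800 intr=4.8500 cont=9.6159 V=9.6159[hold]  S*(0)=-

price = 9.6159
boundary = - - - 94.7375 89.4952 94.7375 100.2869 94.7375 100.2869
tree:
9.6159
13.1708 6.1004
17.4988 8.9026 3.3171
22.4925 12.5927 5.2445 1.3956
27.7348 17.1796 8.0581 2.4429 0.3483
32.6871 22.4925 11.9483 4.1909 0.6956 0.0000
37.3653 27.7348 16.9431 6.9961 1.3893 0.0000 0.0000
41.7846 32.6871 22.4925 11.2281 2.7748 0.0000 0.0000 0.0000
45.9594 37.3653 27.7348 16.9431 5.5419 0.0000 0.0000 0.0000 0.0000
49.9032 41.7846 32.6871 22.4925 11.0686 0.0000 0.0000 0.0000 0.0000 0.0000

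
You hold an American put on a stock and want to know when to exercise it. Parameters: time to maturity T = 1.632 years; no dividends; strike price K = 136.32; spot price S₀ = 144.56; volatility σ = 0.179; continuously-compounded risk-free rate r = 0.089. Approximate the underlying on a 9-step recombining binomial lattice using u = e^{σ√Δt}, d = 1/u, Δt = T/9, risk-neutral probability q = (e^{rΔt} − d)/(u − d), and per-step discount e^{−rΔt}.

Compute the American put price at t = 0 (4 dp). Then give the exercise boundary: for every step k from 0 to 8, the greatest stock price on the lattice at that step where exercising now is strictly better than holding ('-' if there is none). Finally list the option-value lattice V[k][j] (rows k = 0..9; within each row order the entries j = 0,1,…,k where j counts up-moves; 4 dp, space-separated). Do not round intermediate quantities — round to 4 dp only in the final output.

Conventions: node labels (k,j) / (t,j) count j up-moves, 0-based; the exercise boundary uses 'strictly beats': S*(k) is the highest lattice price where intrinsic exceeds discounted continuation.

price = 4.0700
boundary = - - - 115.0104 106.5696 115.0104 124.1197 115.0104 124.1197
tree:
4.0700
7.2602 1.9435
12.6171 3.7011 0.7636
21.3096 6.8650 1.5828 0.2097
29.7504 12.3331 3.2169 0.4796 0.0261
37.5717 21.3096 6.3738 1.0901 0.0643 0.0000
44.8189 29.7504 12.2003 2.4606 0.1584 0.0000 0.0000
51.5343 37.5717 21.3096 5.5071 0.3902 0.0000 0.0000 0.0000
57.7569 44.8189 29.7504 12.2003 0.9616 0.0000 0.0000 0.0000 0.0000
63.5227 51.5343 37.5717 21.3096 2.3695 0.0000 0.0000 0.0000 0.0000 0.0000

params: Δt=0.18133 u=1.07920 d=0.92661 q=0.58757 e^(-rΔt)=0.98399
t_9 payoffs: 63.5227 51.5343 37.5717 21.3096 2.3695 0.0000 0.0000 0.0000 0.0000 0.0000
t_8: node(8,0) S=78.5631 payoff=57.7569 vs cont=55.5745 → 57.7569 [stop]  node(8,1) S=91.5011 payoff=44.8189 vs cont=42.6366 → 44.8189 [stop]  node(8,2) S=106.5696 payoff=29.7504 vs cont=27.5680 → 29.7504 [stop]  node(8,3) S=124.1197 payoff=12.2003 vs cont=10.0179 → 12.2003 [stop]  node(8,4) S=144.5600 payoff=0.0000 vs cont=0.9616 → 0.9616 [wait]  node(8,5) S=168.3664 payoff=0.0000 vs cont=0.0000 → 0.0000 [wait]  node(8,6) S=196.0933 payoff=0.0000 vs cont=0.0000 → 0.0000 [wait]  node(8,7) S=228.3864 payoff=0.0000 vs cont=0.0000 → 0.0000 [wait]  node(8,8) S=265.9975 payoff=0.0000 vs cont=0.0000 → 0.0000 [wait]  ⇒ S*(8)=124.1197
t_7: node(7,0) S=84.7857 payoff=51.5343 vs cont=49.3520 → 51.5343 [stop]  node(7,1) S=98.7483 payoff=37.5717 vs cont=35.3893 → 37.5717 [stop]  node(7,2) S=115.0104 payoff=21.3096 vs cont=19.1272 → 21.3096 [stop]  node(7,3) S=133.9505 payoff=2.3695 vs cont=5.5071 → 5.5071 [wait]  node(7,4) S=156.0098 payoff=0.0000 vs cont=0.3902 → 0.3902 [wait]  node(7,5) S=181.7018 payoff=0.0000 vs cont=0.0000 → 0.0000 [wait]  node(7,6) S=211.6248 payoff=0.0000 vs cont=0.0000 → 0.0000 [wait]  node(7,7) S=246.4755 payoff=0.0000 vs cont=0.0000 → 0.0000 [wait]  ⇒ S*(7)=115.0104
t_6: node(6,0) S=91.5011 payoff=44.8189 vs cont=42.6366 → 44.8189 [stop]  node(6,1) S=106.5696 payoff=29.7504 vs cont=27.5680 → 29.7504 [stop]  node(6,2) S=124.1197 payoff=12.2003 vs cont=11.8320 → 12.2003 [stop]  node(6,3) S=144.5600 payoff=0.0000 vs cont=2.4606 → 2.4606 [wait]  node(6,4) S=168.3664 payoff=0.0000 vs cont=0.1584 → 0.1584 [wait]  node(6,5) S=196.0933 payoff=0.0000 vs cont=0.0000 → 0.0000 [wait]  node(6,6) S=228.3864 payoff=0.0000 vs cont=0.0000 → 0.0000 [wait]  ⇒ S*(6)=124.1197
t_5: node(5,0) S=98.7483 payoff=37.5717 vs cont=35.3893 → 37.5717 [stop]  node(5,1) S=115.0104 payoff=21.3096 vs cont=19.1272 → 21.3096 [stop]  node(5,2) S=133.9505 payoff=2.3695 vs cont=6.3738 → 6.3738 [wait]  node(5,3) S=156.0098 payoff=0.0000 vs cont=1.0901 → 1.0901 [wait]  node(5,4) S=181.7018 payoff=0.0000 vs cont=0.0643 → 0.0643 [wait]  node(5,5) S=211.6248 payoff=0.0000 vs cont=0.0000 → 0.0000 [wait]  ⇒ S*(5)=115.0104
t_4: node(4,0) S=106.5696 payoff=29.7504 vs cont=27.5680 → 29.7504 [stop]  node(4,1) S=124.1197 payoff=12.2003 vs cont=12.3331 → 12.3331 [wait]  node(4,2) S=144.5600 payoff=0.0000 vs cont=3.2169 → 3.2169 [wait]  node(4,3) S=168.3664 payoff=0.0000 vs cont=0.4796 → 0.4796 [wait]  node(4,4) S=196.0933 payoff=0.0000 vs cont=0.0261 → 0.0261 [wait]  ⇒ S*(4)=106.5696
t_3: node(3,0) S=115.0104 payoff=21.3096 vs cont=19.2040 → 21.3096 [stop]  node(3,1) S=133.9505 payoff=2.3695 vs cont=6.8650 → 6.8650 [wait]  node(3,2) S=156.0098 payoff=0.0000 vs cont=1.5828 → 1.5828 [wait]  node(3,3) S=181.7018 payoff=0.0000 vs cont=0.2097 → 0.2097 [wait]  ⇒ S*(3)=115.0104
t_2: node(2,0) S=124.1197 payoff=12.2003 vs cont=12.6171 → 12.6171 [wait]  node(2,1) S=144.5600 payoff=0.0000 vs cont=3.7011 → 3.7011 [wait]  node(2,2) S=168.3664 payoff=0.0000 vs cont=0.7636 → 0.7636 [wait]  ⇒ S*(2)=-
t_1: node(1,0) S=133.9505 payoff=2.3695 vs cont=7.2602 → 7.2602 [wait]  node(1,1) S=156.0098 payoff=0.0000 vs cont=1.9435 → 1.9435 [wait]  ⇒ S*(1)=-
t_0: node(0,0) S=144.5600 payoff=0.0000 vs cont=4.0700 → 4.0700 [wait]  ⇒ S*(0)=-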